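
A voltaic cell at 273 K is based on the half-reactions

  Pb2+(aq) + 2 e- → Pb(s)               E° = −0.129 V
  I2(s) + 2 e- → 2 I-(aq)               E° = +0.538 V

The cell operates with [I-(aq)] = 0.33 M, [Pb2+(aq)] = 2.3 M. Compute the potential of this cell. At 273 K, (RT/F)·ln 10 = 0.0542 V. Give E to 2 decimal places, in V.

+0.68 V

I₂/I⁻ is reduced (cathode, E° = +0.538 V) and Pb²⁺/Pb is oxidized (anode).
The standard potential is +0.538 − (−0.129) = +0.667 V and the balanced reaction transfers n = 2 electrons.
Balancing gives I2(s) + Pb(s) → 2 I-(aq) + Pb2+(aq); hence Q = [I-(aq)]^2·[Pb2+(aq)] = 0.25 (log Q = −0.601).
E = E° − (0.0542/n)·log Q = +0.667 − (0.0542/2)(−0.601) = +0.68 V.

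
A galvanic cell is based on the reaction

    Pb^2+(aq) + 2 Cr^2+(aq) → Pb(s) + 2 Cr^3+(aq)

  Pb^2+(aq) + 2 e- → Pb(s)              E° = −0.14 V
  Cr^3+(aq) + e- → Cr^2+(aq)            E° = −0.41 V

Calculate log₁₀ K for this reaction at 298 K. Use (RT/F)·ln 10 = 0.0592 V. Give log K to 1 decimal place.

The Pb²⁺/Pb couple is reduced (cathode); E°cell = −0.14 − (−0.41) = +0.27 V with n = 2.
At equilibrium E = 0, so log K = nE°cell / 0.0592 = (2)(+0.27) / 0.0592 = 9.1.

log K = 9.1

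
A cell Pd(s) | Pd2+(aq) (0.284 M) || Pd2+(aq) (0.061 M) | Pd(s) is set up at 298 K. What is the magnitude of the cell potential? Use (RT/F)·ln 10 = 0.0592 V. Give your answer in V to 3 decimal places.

0.020 V

For a concentration cell E°cell = 0, since both electrodes use the same couple.
The compartment with the higher Pd2+(aq) concentration (0.284 M) acts as the cathode; ions are reduced there and produced at the dilute (0.061 M) anode.
With n = 2, Ecell = −(0.0592/2)·log([dilute]/[conc]) = −(0.0592/2)·log(0.061/0.284) = +0.020 V.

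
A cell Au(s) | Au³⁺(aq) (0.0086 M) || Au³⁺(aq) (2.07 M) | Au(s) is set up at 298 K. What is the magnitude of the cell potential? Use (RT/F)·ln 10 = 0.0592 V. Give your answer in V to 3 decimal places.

0.047 V

For a concentration cell E°cell = 0, since both electrodes use the same couple.
The compartment with the higher Au³⁺(aq) concentration (2.07 M) acts as the cathode; ions are reduced there and produced at the dilute (0.0086 M) anode.
With n = 3, Ecell = −(0.0592/3)·log([dilute]/[conc]) = −(0.0592/3)·log(0.0086/2.07) = +0.047 V.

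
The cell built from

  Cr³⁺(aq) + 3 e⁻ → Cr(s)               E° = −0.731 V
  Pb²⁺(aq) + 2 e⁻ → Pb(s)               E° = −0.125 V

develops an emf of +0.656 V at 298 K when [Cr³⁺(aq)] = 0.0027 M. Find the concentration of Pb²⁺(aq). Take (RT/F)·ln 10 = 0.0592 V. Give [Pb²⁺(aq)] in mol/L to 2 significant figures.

The Pb²⁺/Pb couple has the larger reduction potential, so it is the cathode: E°cell = −0.125 − (−0.731) = +0.606 V and n = 6.
Rearranging E = E° − (0.0592/n)·log Q gives log Q = 6(+0.606 − (+0.656))/0.0592 = −5.068.
Balancing electrons gives 3 Pb²⁺(aq) + 2 Cr(s) → 3 Pb(s) + 2 Cr³⁺(aq); thus Q = [Cr³⁺(aq)]^2 / [Pb²⁺(aq)]^3.
Isolating [Pb²⁺(aq)] in Q = 10^{−5.068} yields log [Pb²⁺(aq)] = −0.023, i.e. 0.95 M.

0.95 M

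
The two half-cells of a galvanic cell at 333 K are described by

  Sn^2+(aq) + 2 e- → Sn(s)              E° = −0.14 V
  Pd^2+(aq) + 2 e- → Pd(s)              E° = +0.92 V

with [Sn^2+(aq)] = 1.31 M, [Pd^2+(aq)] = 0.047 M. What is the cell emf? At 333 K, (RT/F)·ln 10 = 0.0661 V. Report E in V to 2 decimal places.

Since E°(Pd²⁺/Pd) > E°(Sn²⁺/Sn), Pd²⁺/Pd serves as the cathode.
The standard potential is +0.92 − (−0.14) = +1.06 V and the balanced reaction transfers n = 2 electrons.
Balancing gives Pd^2+(aq) + Sn(s) → Pd(s) + Sn^2+(aq); hence Q = [Sn^2+(aq)] / [Pd^2+(aq)] = 27.9 (log Q = 1.445).
Applying E = E° − (RT ln10/nF)·log Q gives +1.06 − (0.0661/2)(1.445) = +1.01 V.

+1.01 V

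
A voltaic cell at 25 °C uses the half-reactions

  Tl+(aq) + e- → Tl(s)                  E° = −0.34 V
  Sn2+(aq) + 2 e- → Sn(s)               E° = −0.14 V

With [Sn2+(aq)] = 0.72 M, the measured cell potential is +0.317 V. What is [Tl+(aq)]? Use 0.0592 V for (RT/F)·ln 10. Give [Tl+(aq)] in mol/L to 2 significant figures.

0.0090 M

The Sn²⁺/Sn couple has the larger reduction potential, so it is the cathode: E°cell = −0.14 − (−0.34) = +0.20 V and n = 2.
Rearranging E = E° − (0.0592/n)·log Q gives log Q = 2(+0.20 − (+0.317))/0.0592 = −3.953.
For Sn2+(aq) + 2 Tl(s) → Sn(s) + 2 Tl+(aq), the reaction quotient is Q = [Tl+(aq)]^2 / [Sn2+(aq)].
Solving for the unknown gives log [Tl+(aq)] = −2.048, so [Tl+(aq)] ≈ 0.0090 M.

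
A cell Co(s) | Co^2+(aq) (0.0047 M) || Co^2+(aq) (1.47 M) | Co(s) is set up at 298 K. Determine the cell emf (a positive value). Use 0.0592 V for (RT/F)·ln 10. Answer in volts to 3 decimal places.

For a concentration cell E°cell = 0, since both electrodes use the same couple.
The compartment with the higher Co^2+(aq) concentration (1.47 M) acts as the cathode; ions are reduced there and produced at the dilute (0.0047 M) anode.
With n = 2, Ecell = −(0.0592/2)·log([dilute]/[conc]) = −(0.0592/2)·log(0.0047/1.47) = +0.074 V.

0.074 V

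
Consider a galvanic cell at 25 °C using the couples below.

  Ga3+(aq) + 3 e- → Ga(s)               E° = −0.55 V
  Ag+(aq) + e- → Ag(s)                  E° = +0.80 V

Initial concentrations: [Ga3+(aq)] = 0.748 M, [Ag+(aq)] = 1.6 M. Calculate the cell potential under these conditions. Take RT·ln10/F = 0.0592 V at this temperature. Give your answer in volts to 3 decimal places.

Ag⁺/Ag is reduced (cathode, E° = +0.80 V) and Ga³⁺/Ga is oxidized (anode).
E°cell = +0.80 − (−0.55) = +1.35 V, with n = 3 electrons transferred.
The balanced reaction is 3 Ag+(aq) + Ga(s) → 3 Ag(s) + Ga3+(aq), so Q = [Ga3+(aq)] / [Ag+(aq)]^3 = 0.183 and log Q = −0.738.
Applying E = E° − (RT ln10/nF)·log Q gives +1.35 − (0.0592/3)(−0.738) = +1.365 V.

+1.365 V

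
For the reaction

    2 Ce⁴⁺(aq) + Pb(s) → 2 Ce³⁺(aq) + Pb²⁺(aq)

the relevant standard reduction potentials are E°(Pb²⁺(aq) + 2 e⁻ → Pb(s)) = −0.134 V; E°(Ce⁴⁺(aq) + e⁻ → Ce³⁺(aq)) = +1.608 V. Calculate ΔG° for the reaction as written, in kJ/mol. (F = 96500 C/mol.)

−336 kJ/mol

In the reaction as written Ce⁴⁺(aq) is reduced, so the Ce⁴⁺/Ce³⁺ couple is the cathode and Pb²⁺/Pb is the anode.
E°cell = +1.608 − (−0.134) = +1.742 V; balancing electrons gives n = 2.
ΔG° = −nFE°cell = −(2)(96500)(+1.742) J/mol = −336 kJ/mol.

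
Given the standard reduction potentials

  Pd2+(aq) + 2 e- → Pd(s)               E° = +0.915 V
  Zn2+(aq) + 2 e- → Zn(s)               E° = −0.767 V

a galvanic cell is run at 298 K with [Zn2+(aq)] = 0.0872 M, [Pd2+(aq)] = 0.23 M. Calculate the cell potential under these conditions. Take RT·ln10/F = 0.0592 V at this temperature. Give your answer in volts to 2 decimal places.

Pd²⁺/Pd is reduced (cathode, E° = +0.915 V) and Zn²⁺/Zn is oxidized (anode).
The standard potential is +0.915 − (−0.767) = +1.682 V and the balanced reaction transfers n = 2 electrons.
For the overall reaction Pd2+(aq) + Zn(s) → Pd(s) + Zn2+(aq), Q = [Zn2+(aq)] / [Pd2+(aq)] = 0.379, giving log Q = −0.421.
Applying E = E° − (RT ln10/nF)·log Q gives +1.682 − (0.0592/2)(−0.421) = +1.69 V.

+1.69 V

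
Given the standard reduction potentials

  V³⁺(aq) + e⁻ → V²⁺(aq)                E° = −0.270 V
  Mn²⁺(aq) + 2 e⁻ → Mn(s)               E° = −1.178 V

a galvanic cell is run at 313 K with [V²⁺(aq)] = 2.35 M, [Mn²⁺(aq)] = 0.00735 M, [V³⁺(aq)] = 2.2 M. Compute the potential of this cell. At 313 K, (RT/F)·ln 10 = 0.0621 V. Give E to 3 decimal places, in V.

Since E°(V³⁺/V²⁺) > E°(Mn²⁺/Mn), V³⁺/V²⁺ serves as the cathode.
E°cell = E°cat − E°an = −0.270 − (−1.178) = +0.908 V; n = 2.
For the overall reaction 2 V³⁺(aq) + Mn(s) → 2 V²⁺(aq) + Mn²⁺(aq), Q = ([V²⁺(aq)]^2·[Mn²⁺(aq)]) / [V³⁺(aq)]^2 = 0.00839, giving log Q = −2.076.
Applying E = E° − (RT ln10/nF)·log Q gives +0.908 − (0.0621/2)(−2.076) = +0.972 V.

+0.972 V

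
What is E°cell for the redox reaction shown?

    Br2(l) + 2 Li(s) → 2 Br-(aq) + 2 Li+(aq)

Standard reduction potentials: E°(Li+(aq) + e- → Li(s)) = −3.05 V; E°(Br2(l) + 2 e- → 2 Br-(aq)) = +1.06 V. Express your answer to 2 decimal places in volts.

+4.11 V

In the reaction as written, Br2(l) is reduced (cathode) and Li+(aq) is produced by oxidation at the anode.
E°cell = E°(cathode) − E°(anode) = +1.06 − (−3.05) = +4.11 V.
The positive value indicates the reaction is spontaneous as written.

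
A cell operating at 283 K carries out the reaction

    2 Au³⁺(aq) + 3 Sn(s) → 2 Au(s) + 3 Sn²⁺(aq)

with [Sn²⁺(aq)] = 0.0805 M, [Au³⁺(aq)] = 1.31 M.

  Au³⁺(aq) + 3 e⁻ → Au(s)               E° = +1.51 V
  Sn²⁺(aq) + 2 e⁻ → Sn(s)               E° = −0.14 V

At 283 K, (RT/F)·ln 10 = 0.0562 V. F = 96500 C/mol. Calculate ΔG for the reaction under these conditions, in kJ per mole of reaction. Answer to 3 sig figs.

E°cell = +1.51 − (−0.14) = +1.65 V; the balanced reaction transfers n = 6 electrons.
The reaction quotient is [Sn²⁺(aq)]^3 / [Au³⁺(aq)]^2 = 0.000304; by Nernst, E = +1.65 − (0.0562/6)(−3.517) = +1.6829 V.
ΔG = −nFE = −(6)(96500)(+1.6829) J/mol = −974 kJ/mol.

−974 kJ/mol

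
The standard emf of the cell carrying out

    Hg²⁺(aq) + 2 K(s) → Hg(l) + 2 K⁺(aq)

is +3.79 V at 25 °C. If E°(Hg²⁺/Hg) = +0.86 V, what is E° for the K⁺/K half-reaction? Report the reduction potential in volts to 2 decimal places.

−2.93 V

In the reaction as written the Hg²⁺/Hg couple is reduced (cathode) and K⁺/K is oxidized (anode), so E°cell = E°(Hg²⁺/Hg) − E°(K⁺/K).
E°(K⁺/K) = E°(cathode) − E°cell = +0.86 − (+3.79) = −2.93 V.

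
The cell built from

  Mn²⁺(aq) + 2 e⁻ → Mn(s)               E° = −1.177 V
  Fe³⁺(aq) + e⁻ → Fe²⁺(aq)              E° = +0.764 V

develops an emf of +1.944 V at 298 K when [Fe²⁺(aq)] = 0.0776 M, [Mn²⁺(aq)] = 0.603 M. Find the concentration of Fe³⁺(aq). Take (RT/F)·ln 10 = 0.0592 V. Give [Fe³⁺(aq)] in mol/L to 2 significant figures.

0.068 M

The Fe³⁺/Fe²⁺ couple has the larger reduction potential, so it is the cathode: E°cell = +0.764 − (−1.177) = +1.941 V and n = 2.
Rearranging E = E° − (0.0592/n)·log Q gives log Q = 2(+1.941 − (+1.944))/0.0592 = −0.101.
Balancing electrons gives 2 Fe³⁺(aq) + Mn(s) → 2 Fe²⁺(aq) + Mn²⁺(aq); thus Q = ([Fe²⁺(aq)]^2·[Mn²⁺(aq)]) / [Fe³⁺(aq)]^2.
Solving for the unknown gives log [Fe³⁺(aq)] = −1.169, so [Fe³⁺(aq)] ≈ 0.068 M.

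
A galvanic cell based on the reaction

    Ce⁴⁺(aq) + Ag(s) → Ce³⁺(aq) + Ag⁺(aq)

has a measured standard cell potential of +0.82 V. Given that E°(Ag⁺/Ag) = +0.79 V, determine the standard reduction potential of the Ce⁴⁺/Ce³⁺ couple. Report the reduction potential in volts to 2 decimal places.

In the reaction as written the Ce⁴⁺/Ce³⁺ couple is reduced (cathode) and Ag⁺/Ag is oxidized (anode), so E°cell = E°(Ce⁴⁺/Ce³⁺) − E°(Ag⁺/Ag).
E°(Ce⁴⁺/Ce³⁺) = E°cell + E°(anode) = +0.82 + (+0.79) = +1.61 V.

+1.61 V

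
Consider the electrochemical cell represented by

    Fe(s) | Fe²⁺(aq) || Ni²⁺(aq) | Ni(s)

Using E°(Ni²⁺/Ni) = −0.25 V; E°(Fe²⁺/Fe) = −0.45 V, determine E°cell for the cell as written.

By convention the left-hand electrode in cell notation is the anode (oxidation) and the right-hand electrode is the cathode (reduction).
E°cell = E°(right) − E°(left) = −0.25 − (−0.45) = +0.20 V.

+0.20 V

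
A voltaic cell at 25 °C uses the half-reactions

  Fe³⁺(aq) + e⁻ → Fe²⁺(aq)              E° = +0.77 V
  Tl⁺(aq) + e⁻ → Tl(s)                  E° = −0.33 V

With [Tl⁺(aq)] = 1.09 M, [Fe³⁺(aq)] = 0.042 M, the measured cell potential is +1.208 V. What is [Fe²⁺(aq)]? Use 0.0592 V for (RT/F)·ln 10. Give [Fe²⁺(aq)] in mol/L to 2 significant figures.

With Fe³⁺/Fe²⁺ at the cathode and Tl⁺/Tl at the anode, E°cell = +0.77 − (−0.33) = +1.10 V (n = 1).
From the Nernst equation, log Q = n(E° − E)/0.0592 = 1·(+1.10 − (+1.208))/0.0592 = −1.824.
Balancing electrons gives Fe³⁺(aq) + Tl(s) → Fe²⁺(aq) + Tl⁺(aq); thus Q = ([Fe²⁺(aq)]·[Tl⁺(aq)]) / [Fe³⁺(aq)].
Solving for the unknown gives log [Fe²⁺(aq)] = −3.238, so [Fe²⁺(aq)] ≈ 0.00058 M.

0.00058 M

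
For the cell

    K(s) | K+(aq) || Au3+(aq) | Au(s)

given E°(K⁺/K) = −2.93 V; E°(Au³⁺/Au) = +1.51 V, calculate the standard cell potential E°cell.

+4.44 V

By convention the left-hand electrode in cell notation is the anode (oxidation) and the right-hand electrode is the cathode (reduction).
E°cell = E°(right) − E°(left) = +1.51 − (−2.93) = +4.44 V.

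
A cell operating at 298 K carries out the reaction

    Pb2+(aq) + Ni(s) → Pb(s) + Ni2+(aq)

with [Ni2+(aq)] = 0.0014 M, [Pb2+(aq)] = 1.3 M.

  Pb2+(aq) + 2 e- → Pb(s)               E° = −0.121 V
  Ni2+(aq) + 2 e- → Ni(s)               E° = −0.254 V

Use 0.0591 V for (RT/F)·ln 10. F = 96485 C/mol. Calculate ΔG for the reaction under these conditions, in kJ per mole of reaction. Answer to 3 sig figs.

The standard cell potential is −0.121 − (−0.254) = +0.133 V, with n = 2 electrons in the balanced equation.
The reaction quotient is [Ni2+(aq)] / [Pb2+(aq)] = 0.00108; by Nernst, E = +0.133 − (0.0591/2)(−2.968) = +0.2207 V.
Finally ΔG = −nFE = −(2)(96485 C/mol)(+0.2207 V) = −42.6 kJ/mol.

−42.6 kJ/mol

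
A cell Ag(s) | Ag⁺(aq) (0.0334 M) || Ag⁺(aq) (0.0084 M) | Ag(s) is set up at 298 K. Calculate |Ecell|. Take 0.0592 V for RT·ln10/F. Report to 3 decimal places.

For a concentration cell E°cell = 0, since both electrodes use the same couple.
The compartment with the higher Ag⁺(aq) concentration (0.0334 M) acts as the cathode; ions are reduced there and produced at the dilute (0.0084 M) anode.
With n = 1, Ecell = −(0.0592/1)·log([dilute]/[conc]) = −(0.0592/1)·log(0.0084/0.0334) = +0.035 V.

0.035 V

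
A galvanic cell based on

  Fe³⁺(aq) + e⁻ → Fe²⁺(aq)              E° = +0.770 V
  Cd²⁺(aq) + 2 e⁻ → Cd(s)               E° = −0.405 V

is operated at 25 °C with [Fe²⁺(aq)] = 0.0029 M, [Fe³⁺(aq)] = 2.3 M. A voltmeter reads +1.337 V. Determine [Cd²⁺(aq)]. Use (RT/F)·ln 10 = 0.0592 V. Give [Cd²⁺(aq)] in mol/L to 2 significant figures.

2.1 M

Fe³⁺/Fe²⁺ is the cathode (higher E°); E°cell = +0.770 − (−0.405) = +1.175 V with n = 2.
From the Nernst equation, log Q = n(E° − E)/0.0592 = 2·(+1.175 − (+1.337))/0.0592 = −5.473.
The balanced reaction is 2 Fe³⁺(aq) + Cd(s) → 2 Fe²⁺(aq) + Cd²⁺(aq), so Q = ([Fe²⁺(aq)]^2·[Cd²⁺(aq)]) / [Fe³⁺(aq)]^2.
Substituting the known concentrations and solving, log [Cd²⁺(aq)] = 0.326 and [Cd²⁺(aq)] = 2.1 M.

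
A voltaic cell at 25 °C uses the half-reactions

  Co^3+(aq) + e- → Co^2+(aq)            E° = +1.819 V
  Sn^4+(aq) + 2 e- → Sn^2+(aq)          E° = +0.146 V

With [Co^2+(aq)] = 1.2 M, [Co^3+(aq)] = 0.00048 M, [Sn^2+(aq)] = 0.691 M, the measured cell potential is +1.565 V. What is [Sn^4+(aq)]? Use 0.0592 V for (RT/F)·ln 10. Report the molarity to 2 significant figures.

0.00049 M

The Co³⁺/Co²⁺ couple has the larger reduction potential, so it is the cathode: E°cell = +1.819 − (+0.146) = +1.673 V and n = 2.
From the Nernst equation, log Q = n(E° − E)/0.0592 = 2·(+1.673 − (+1.565))/0.0592 = 3.649.
For 2 Co^3+(aq) + Sn^2+(aq) → 2 Co^2+(aq) + Sn^4+(aq), the reaction quotient is Q = ([Co^2+(aq)]^2·[Sn^4+(aq)]) / ([Co^3+(aq)]^2·[Sn^2+(aq)]).
Isolating [Sn^4+(aq)] in Q = 10^{3.649} yields log [Sn^4+(aq)] = −3.307, i.e. 0.00049 M.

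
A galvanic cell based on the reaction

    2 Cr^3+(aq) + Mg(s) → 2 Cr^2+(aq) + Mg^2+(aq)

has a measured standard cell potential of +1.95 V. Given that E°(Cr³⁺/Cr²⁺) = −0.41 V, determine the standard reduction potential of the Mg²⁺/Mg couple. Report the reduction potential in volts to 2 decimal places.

−2.36 V

In the reaction as written the Cr³⁺/Cr²⁺ couple is reduced (cathode) and Mg²⁺/Mg is oxidized (anode), so E°cell = E°(Cr³⁺/Cr²⁺) − E°(Mg²⁺/Mg).
E°(Mg²⁺/Mg) = E°(cathode) − E°cell = −0.41 − (+1.95) = −2.36 V.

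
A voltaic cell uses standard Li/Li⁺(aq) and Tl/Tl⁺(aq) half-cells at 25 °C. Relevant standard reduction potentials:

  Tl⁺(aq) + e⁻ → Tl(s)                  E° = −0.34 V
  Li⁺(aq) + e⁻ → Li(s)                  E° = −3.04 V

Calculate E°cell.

+2.70 V

The Tl⁺/Tl couple has the higher E°, so Tl ion is reduced (cathode) and Li is oxidized (anode).
E°cell = E°(cathode) − E°(anode) = −0.34 − (−3.04) = +2.70 V.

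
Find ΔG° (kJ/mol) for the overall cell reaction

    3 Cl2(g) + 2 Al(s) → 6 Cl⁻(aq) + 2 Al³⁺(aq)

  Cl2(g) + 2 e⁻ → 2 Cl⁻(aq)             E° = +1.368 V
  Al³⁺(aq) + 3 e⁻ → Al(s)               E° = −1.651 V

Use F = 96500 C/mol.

In the reaction as written Cl2(g) is reduced, so the Cl₂/Cl⁻ couple is the cathode and Al³⁺/Al is the anode.
E°cell = +1.368 − (−1.651) = +3.019 V; balancing electrons gives n = 6.
ΔG° = −nFE°cell = −(6)(96500)(+3.019) J/mol = −1748 kJ/mol.

−1748 kJ/mol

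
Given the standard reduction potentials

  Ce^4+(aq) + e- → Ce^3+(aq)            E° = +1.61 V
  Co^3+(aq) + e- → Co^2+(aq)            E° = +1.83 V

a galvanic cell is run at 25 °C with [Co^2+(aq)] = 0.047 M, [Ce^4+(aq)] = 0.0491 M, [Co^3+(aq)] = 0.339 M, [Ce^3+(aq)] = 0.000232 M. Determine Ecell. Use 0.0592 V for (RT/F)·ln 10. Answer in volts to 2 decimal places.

+0.13 V

Co³⁺/Co²⁺ is reduced (cathode, E° = +1.83 V) and Ce⁴⁺/Ce³⁺ is oxidized (anode).
The standard potential is +1.83 − (+1.61) = +0.22 V and the balanced reaction transfers n = 1 electron.
For the overall reaction Co^3+(aq) + Ce^3+(aq) → Co^2+(aq) + Ce^4+(aq), Q = ([Co^2+(aq)]·[Ce^4+(aq)]) / ([Co^3+(aq)]·[Ce^3+(aq)]) = 29.3, giving log Q = 1.467.
By the Nernst equation, E = +0.22 − (0.0592/1)·(1.467) = +0.13 V.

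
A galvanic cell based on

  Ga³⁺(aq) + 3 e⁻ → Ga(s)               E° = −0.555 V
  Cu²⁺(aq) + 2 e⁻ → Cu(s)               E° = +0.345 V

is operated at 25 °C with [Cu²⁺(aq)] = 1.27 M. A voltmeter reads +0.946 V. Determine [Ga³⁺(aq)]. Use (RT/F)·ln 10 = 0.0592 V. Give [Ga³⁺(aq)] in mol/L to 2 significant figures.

0.0067 M

The Cu²⁺/Cu couple has the larger reduction potential, so it is the cathode: E°cell = +0.345 − (−0.555) = +0.900 V and n = 6.
From the Nernst equation, log Q = n(E° − E)/0.0592 = 6·(+0.900 − (+0.946))/0.0592 = −4.662.
The balanced reaction is 3 Cu²⁺(aq) + 2 Ga(s) → 3 Cu(s) + 2 Ga³⁺(aq), so Q = [Ga³⁺(aq)]^2 / [Cu²⁺(aq)]^3.
Isolating [Ga³⁺(aq)] in Q = 10^{−4.662} yields log [Ga³⁺(aq)] = −2.175, i.e. 0.0067 M.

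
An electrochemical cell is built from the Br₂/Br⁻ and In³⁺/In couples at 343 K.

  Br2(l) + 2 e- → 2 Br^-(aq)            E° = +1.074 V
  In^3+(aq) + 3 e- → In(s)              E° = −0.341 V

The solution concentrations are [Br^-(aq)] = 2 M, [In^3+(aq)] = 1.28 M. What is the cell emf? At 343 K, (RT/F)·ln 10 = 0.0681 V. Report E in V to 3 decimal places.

The Br₂/Br⁻ couple has the more positive E°, so it is the cathode; In³⁺/In is the anode.
The standard potential is +1.074 − (−0.341) = +1.415 V and the balanced reaction transfers n = 6 electrons.
Balancing gives 3 Br2(l) + 2 In(s) → 6 Br^-(aq) + 2 In^3+(aq); hence Q = [Br^-(aq)]^6·[In^3+(aq)]^2 = 105 (log Q = 2.021).
By the Nernst equation, E = +1.415 − (0.0681/6)·(2.021) = +1.392 V.

+1.392 V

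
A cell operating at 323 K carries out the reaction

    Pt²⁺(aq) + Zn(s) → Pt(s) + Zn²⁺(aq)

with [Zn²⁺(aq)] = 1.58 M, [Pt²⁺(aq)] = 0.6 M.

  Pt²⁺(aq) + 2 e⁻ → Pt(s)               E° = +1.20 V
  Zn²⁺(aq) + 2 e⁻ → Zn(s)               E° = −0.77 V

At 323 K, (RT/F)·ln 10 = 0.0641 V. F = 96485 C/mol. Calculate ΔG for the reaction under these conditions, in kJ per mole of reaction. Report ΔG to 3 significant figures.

With Pt²⁺/Pt reduced at the cathode, E°cell = +1.20 − (−0.77) = +1.97 V and n = 2.
Here Q = [Zn²⁺(aq)] / [Pt²⁺(aq)] = 2.63 (log Q = 0.421), giving E = +1.97 − (0.0641/2)·(0.421) = +1.9565 V.
Then ΔG = −nFE = −2 × 96485 × +1.9565 J/mol = −378 kJ/mol.

−378 kJ/mol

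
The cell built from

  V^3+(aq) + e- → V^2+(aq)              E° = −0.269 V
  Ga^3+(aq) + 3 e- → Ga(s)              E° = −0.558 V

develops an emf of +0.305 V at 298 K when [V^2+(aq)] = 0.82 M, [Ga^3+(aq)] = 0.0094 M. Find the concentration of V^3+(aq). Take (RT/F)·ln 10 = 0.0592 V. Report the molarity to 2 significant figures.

0.32 M

The V³⁺/V²⁺ couple has the larger reduction potential, so it is the cathode: E°cell = −0.269 − (−0.558) = +0.289 V and n = 3.
From the Nernst equation, log Q = n(E° − E)/0.0592 = 3·(+0.289 − (+0.305))/0.0592 = −0.811.
Balancing electrons gives 3 V^3+(aq) + Ga(s) → 3 V^2+(aq) + Ga^3+(aq); thus Q = ([V^2+(aq)]^3·[Ga^3+(aq)]) / [V^3+(aq)]^3.
Isolating [V^3+(aq)] in Q = 10^{−0.811} yields log [V^3+(aq)] = −0.491, i.e. 0.32 M.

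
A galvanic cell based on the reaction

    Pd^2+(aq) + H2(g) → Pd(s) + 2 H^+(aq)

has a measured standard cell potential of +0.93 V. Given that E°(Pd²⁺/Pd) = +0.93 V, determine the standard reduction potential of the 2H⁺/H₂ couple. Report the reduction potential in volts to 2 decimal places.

In the reaction as written the Pd²⁺/Pd couple is reduced (cathode) and 2H⁺/H₂ is oxidized (anode), so E°cell = E°(Pd²⁺/Pd) − E°(2H⁺/H₂).
E°(2H⁺/H₂) = E°(cathode) − E°cell = +0.93 − (+0.93) = +0.00 V.

+0.00 V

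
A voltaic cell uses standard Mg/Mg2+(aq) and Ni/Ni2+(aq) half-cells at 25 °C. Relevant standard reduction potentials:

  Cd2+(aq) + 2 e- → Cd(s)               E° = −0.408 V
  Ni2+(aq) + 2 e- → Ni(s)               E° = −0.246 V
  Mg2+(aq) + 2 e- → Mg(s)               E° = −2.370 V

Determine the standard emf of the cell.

Of the two couples in this cell, the one with the more positive reduction potential is reduced at the cathode: here that is Ni²⁺/Ni (−0.246 V); Mg²⁺/Mg (−2.370 V) is the anode.
E°cell = E°(cathode) − E°(anode) = −0.246 − (−2.370) = +2.124 V.

+2.124 V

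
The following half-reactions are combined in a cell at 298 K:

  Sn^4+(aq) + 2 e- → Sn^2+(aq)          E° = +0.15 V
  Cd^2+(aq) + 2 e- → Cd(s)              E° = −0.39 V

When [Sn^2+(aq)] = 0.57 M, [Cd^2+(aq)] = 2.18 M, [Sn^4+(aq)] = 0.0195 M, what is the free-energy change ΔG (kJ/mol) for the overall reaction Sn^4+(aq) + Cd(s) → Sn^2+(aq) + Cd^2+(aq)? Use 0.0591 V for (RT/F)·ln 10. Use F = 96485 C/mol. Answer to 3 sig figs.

With Sn⁴⁺/Sn²⁺ reduced at the cathode, E°cell = +0.15 − (−0.39) = +0.54 V and n = 2.
Q = ([Sn^2+(aq)]·[Cd^2+(aq)]) / [Sn^4+(aq)] = 63.7, so log Q = 1.804 and E = +0.54 − (0.0591/2)(1.804) = +0.4867 V.
Then ΔG = −nFE = −2 × 96485 × +0.4867 J/mol = −93.9 kJ/mol.

−93.9 kJ/mol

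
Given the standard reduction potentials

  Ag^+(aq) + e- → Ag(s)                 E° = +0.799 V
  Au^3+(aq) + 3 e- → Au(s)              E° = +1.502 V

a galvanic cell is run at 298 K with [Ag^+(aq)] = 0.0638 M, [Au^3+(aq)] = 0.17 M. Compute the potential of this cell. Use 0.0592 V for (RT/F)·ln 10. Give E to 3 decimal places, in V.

The Au³⁺/Au couple has the more positive E°, so it is the cathode; Ag⁺/Ag is the anode.
E°cell = +1.502 − (+0.799) = +0.703 V, with n = 3 electrons transferred.
For the overall reaction Au^3+(aq) + 3 Ag(s) → Au(s) + 3 Ag^+(aq), Q = [Ag^+(aq)]^3 / [Au^3+(aq)] = 0.00153, giving log Q = −2.816.
Applying E = E° − (RT ln10/nF)·log Q gives +0.703 − (0.0592/3)(−2.816) = +0.759 V.

+0.759 V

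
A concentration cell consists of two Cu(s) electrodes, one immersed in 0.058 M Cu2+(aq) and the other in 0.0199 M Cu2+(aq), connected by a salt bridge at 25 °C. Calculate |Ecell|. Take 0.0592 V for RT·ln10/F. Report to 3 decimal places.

For a concentration cell E°cell = 0, since both electrodes use the same couple.
The compartment with the higher Cu2+(aq) concentration (0.058 M) acts as the cathode; ions are reduced there and produced at the dilute (0.0199 M) anode.
With n = 2, Ecell = −(0.0592/2)·log([dilute]/[conc]) = −(0.0592/2)·log(0.0199/0.058) = +0.014 V.

0.014 V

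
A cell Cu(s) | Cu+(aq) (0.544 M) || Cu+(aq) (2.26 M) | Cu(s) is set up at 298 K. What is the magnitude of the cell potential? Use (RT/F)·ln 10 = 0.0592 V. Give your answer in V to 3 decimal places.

For a concentration cell E°cell = 0, since both electrodes use the same couple.
The compartment with the higher Cu+(aq) concentration (2.26 M) acts as the cathode; ions are reduced there and produced at the dilute (0.544 M) anode.
With n = 1, Ecell = −(0.0592/1)·log([dilute]/[conc]) = −(0.0592/1)·log(0.544/2.26) = +0.037 V.

0.037 V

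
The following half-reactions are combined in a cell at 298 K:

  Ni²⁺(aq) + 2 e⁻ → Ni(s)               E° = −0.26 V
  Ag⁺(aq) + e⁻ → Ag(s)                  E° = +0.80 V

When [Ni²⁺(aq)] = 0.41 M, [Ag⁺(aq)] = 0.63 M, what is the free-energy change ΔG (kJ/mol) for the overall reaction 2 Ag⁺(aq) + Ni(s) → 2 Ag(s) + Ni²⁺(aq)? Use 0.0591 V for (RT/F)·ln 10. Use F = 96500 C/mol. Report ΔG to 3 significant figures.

−205 kJ/mol

The standard cell potential is +0.80 − (−0.26) = +1.06 V, with n = 2 electrons in the balanced equation.
Q = [Ni²⁺(aq)] / [Ag⁺(aq)]^2 = 1.03, so log Q = 0.014 and E = +1.06 − (0.0591/2)(0.014) = +1.0596 V.
ΔG = −nFE = −(2)(96500)(+1.0596) J/mol = −205 kJ/mol.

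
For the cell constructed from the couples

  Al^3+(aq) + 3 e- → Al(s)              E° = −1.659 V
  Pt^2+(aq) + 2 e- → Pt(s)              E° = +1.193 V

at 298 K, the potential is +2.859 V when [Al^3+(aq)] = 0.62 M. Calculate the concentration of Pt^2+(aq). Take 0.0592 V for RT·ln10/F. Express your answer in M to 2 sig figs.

1.3 M

With Pt²⁺/Pt at the cathode and Al³⁺/Al at the anode, E°cell = +1.193 − (−1.659) = +2.852 V (n = 6).
From the Nernst equation, log Q = n(E° − E)/0.0592 = 6·(+2.852 − (+2.859))/0.0592 = −0.709.
Balancing electrons gives 3 Pt^2+(aq) + 2 Al(s) → 3 Pt(s) + 2 Al^3+(aq); thus Q = [Al^3+(aq)]^2 / [Pt^2+(aq)]^3.
Solving for the unknown gives log [Pt^2+(aq)] = 0.098, so [Pt^2+(aq)] ≈ 1.3 M.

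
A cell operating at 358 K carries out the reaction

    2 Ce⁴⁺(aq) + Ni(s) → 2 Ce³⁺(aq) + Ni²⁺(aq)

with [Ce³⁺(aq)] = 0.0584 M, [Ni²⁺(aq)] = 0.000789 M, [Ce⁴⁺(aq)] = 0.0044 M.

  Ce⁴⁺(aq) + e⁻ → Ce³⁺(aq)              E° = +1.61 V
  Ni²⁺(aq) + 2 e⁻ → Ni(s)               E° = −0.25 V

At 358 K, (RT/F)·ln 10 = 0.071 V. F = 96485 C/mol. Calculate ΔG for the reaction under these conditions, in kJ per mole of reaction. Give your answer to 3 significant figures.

The standard cell potential is +1.61 − (−0.25) = +1.86 V, with n = 2 electrons in the balanced equation.
Q = ([Ce³⁺(aq)]^2·[Ni²⁺(aq)]) / [Ce⁴⁺(aq)]^2 = 0.139, so log Q = −0.857 and E = +1.86 − (0.071/2)(−0.857) = +1.8904 V.
ΔG = −nFE = −(2)(96485)(+1.8904) J/mol = −365 kJ/mol.

−365 kJ/mol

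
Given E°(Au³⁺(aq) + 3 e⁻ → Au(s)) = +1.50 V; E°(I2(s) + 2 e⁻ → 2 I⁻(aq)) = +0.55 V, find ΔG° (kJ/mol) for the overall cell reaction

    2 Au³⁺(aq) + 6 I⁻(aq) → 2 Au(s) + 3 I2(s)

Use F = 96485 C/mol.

In the reaction as written Au³⁺(aq) is reduced, so the Au³⁺/Au couple is the cathode and I₂/I⁻ is the anode.
E°cell = +1.50 − (+0.55) = +0.95 V; balancing electrons gives n = 6.
ΔG° = −nFE°cell = −(6)(96485)(+0.95) J/mol = −550 kJ/mol.

−550 kJ/mol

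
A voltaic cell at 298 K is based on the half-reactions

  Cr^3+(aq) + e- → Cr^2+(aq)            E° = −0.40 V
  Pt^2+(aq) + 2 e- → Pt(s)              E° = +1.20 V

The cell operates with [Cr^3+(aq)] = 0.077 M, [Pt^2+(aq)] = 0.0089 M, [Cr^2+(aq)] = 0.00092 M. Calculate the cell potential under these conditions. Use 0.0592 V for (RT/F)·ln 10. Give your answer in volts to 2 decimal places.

The Pt²⁺/Pt couple has the more positive E°, so it is the cathode; Cr³⁺/Cr²⁺ is the anode.
The standard potential is +1.20 − (−0.40) = +1.60 V and the balanced reaction transfers n = 2 electrons.
Balancing gives Pt^2+(aq) + 2 Cr^2+(aq) → Pt(s) + 2 Cr^3+(aq); hence Q = [Cr^3+(aq)]^2 / ([Pt^2+(aq)]·[Cr^2+(aq)]^2) = 7.87×10^5 (log Q = 5.896).
E = E° − (0.0592/n)·log Q = +1.60 − (0.0592/2)(5.896) = +1.43 V.

+1.43 V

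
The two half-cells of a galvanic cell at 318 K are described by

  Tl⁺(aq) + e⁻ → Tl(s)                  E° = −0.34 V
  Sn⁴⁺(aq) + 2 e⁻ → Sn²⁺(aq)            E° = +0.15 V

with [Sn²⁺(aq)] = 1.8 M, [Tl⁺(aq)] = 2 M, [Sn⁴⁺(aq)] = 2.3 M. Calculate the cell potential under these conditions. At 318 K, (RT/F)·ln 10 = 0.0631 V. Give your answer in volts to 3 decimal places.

+0.474 V

Since E°(Sn⁴⁺/Sn²⁺) > E°(Tl⁺/Tl), Sn⁴⁺/Sn²⁺ serves as the cathode.
The standard potential is +0.15 − (−0.34) = +0.49 V and the balanced reaction transfers n = 2 electrons.
For the overall reaction Sn⁴⁺(aq) + 2 Tl(s) → Sn²⁺(aq) + 2 Tl⁺(aq), Q = ([Sn²⁺(aq)]·[Tl⁺(aq)]^2) / [Sn⁴⁺(aq)] = 3.13, giving log Q = 0.496.
By the Nernst equation, E = +0.49 − (0.0631/2)·(0.496) = +0.474 V.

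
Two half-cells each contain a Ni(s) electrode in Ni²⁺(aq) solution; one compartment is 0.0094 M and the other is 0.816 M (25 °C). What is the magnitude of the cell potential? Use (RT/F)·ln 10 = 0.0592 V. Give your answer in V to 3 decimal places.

For a concentration cell E°cell = 0, since both electrodes use the same couple.
The compartment with the higher Ni²⁺(aq) concentration (0.816 M) acts as the cathode; ions are reduced there and produced at the dilute (0.0094 M) anode.
With n = 2, Ecell = −(0.0592/2)·log([dilute]/[conc]) = −(0.0592/2)·log(0.0094/0.816) = +0.057 V.

0.057 V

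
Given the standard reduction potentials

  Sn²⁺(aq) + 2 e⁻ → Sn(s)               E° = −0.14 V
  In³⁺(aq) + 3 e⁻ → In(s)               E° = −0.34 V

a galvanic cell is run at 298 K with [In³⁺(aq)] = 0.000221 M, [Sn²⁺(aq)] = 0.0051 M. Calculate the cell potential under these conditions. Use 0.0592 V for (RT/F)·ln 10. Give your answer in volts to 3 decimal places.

Since E°(Sn²⁺/Sn) > E°(In³⁺/In), Sn²⁺/Sn serves as the cathode.
E°cell = E°cat − E°an = −0.14 − (−0.34) = +0.20 V; n = 6.
The balanced reaction is 3 Sn²⁺(aq) + 2 In(s) → 3 Sn(s) + 2 In³⁺(aq), so Q = [In³⁺(aq)]^2 / [Sn²⁺(aq)]^3 = 0.368 and log Q = −0.434.
Applying E = E° − (RT ln10/nF)·log Q gives +0.20 − (0.0592/6)(−0.434) = +0.204 V.

+0.204 V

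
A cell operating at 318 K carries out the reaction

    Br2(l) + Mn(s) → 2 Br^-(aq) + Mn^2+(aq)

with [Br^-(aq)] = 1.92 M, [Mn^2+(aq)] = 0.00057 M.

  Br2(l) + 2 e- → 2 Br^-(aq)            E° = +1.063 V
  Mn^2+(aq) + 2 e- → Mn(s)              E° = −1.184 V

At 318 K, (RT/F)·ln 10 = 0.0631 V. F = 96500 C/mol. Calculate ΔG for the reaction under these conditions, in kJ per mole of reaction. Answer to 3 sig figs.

−450 kJ/mol

The standard cell potential is +1.063 − (−1.184) = +2.247 V, with n = 2 electrons in the balanced equation.
Here Q = [Br^-(aq)]^2·[Mn^2+(aq)] = 0.0021 (log Q = −2.678), giving E = +2.247 − (0.0631/2)·(−2.678) = +2.3315 V.
ΔG = −nFE = −(2)(96500)(+2.3315) J/mol = −450 kJ/mol.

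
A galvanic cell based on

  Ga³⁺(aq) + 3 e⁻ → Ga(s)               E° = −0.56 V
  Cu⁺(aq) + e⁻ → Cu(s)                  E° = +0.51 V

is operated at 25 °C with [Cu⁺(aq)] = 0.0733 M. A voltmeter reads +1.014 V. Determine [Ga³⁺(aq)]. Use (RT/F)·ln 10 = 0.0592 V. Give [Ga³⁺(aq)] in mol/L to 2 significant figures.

With Cu⁺/Cu at the cathode and Ga³⁺/Ga at the anode, E°cell = +0.51 − (−0.56) = +1.07 V (n = 3).
Since E = E° − (0.0592/n)·log Q, log Q = n(E° − E)/0.0592 = 2.838.
Balancing electrons gives 3 Cu⁺(aq) + Ga(s) → 3 Cu(s) + Ga³⁺(aq); thus Q = [Ga³⁺(aq)] / [Cu⁺(aq)]^3.
Substituting the known concentrations and solving, log [Ga³⁺(aq)] = −0.567 and [Ga³⁺(aq)] = 0.27 M.

0.27 M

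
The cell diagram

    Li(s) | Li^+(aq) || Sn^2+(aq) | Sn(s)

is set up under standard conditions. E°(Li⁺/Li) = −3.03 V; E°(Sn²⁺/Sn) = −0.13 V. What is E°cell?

+2.90 V

By convention the left-hand electrode in cell notation is the anode (oxidation) and the right-hand electrode is the cathode (reduction).
E°cell = E°(right) − E°(left) = −0.13 − (−3.03) = +2.90 V.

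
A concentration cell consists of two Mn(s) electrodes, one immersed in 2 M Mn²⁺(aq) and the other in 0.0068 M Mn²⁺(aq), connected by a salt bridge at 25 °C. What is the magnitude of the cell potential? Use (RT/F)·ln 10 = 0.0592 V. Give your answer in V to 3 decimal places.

For a concentration cell E°cell = 0, since both electrodes use the same couple.
The compartment with the higher Mn²⁺(aq) concentration (2 M) acts as the cathode; ions are reduced there and produced at the dilute (0.0068 M) anode.
With n = 2, Ecell = −(0.0592/2)·log([dilute]/[conc]) = −(0.0592/2)·log(0.0068/2) = +0.073 V.

0.073 V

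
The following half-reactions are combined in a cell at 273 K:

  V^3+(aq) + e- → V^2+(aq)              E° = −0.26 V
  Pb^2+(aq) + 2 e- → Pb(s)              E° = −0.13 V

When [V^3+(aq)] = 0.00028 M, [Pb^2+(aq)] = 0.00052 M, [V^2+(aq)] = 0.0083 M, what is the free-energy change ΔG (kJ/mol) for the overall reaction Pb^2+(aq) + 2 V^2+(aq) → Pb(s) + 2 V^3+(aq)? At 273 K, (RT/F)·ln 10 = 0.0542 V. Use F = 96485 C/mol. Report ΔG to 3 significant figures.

With Pb²⁺/Pb reduced at the cathode, E°cell = −0.13 − (−0.26) = +0.13 V and n = 2.
Q = [V^3+(aq)]^2 / ([Pb^2+(aq)]·[V^2+(aq)]^2) = 2.19, so log Q = 0.340 and E = +0.13 − (0.0542/2)(0.340) = +0.1208 V.
Then ΔG = −nFE = −2 × 96485 × +0.1208 J/mol = −23.3 kJ/mol.

−23.3 kJ/mol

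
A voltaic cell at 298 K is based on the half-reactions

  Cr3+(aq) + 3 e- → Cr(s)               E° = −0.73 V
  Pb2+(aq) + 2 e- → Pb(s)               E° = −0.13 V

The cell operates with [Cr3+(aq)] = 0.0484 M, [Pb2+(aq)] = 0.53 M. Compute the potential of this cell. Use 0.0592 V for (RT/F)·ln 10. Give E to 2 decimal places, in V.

Pb²⁺/Pb is reduced (cathode, E° = −0.13 V) and Cr³⁺/Cr is oxidized (anode).
E°cell = −0.13 − (−0.73) = +0.60 V, with n = 6 electrons transferred.
The balanced reaction is 3 Pb2+(aq) + 2 Cr(s) → 3 Pb(s) + 2 Cr3+(aq), so Q = [Cr3+(aq)]^2 / [Pb2+(aq)]^3 = 0.0157 and log Q = −1.803.
By the Nernst equation, E = +0.60 − (0.0592/6)·(−1.803) = +0.62 V.

+0.62 V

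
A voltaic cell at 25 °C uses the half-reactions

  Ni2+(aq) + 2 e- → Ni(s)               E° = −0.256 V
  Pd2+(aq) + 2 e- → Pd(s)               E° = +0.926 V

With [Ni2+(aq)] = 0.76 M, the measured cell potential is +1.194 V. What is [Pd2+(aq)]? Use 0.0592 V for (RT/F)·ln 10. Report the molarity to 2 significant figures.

Pd²⁺/Pd is the cathode (higher E°); E°cell = +0.926 − (−0.256) = +1.182 V with n = 2.
Rearranging E = E° − (0.0592/n)·log Q gives log Q = 2(+1.182 − (+1.194))/0.0592 = −0.405.
The balanced reaction is Pd2+(aq) + Ni(s) → Pd(s) + Ni2+(aq), so Q = [Ni2+(aq)] / [Pd2+(aq)].
Isolating [Pd2+(aq)] in Q = 10^{−0.405} yields log [Pd2+(aq)] = 0.286, i.e. 1.9 M.

1.9 M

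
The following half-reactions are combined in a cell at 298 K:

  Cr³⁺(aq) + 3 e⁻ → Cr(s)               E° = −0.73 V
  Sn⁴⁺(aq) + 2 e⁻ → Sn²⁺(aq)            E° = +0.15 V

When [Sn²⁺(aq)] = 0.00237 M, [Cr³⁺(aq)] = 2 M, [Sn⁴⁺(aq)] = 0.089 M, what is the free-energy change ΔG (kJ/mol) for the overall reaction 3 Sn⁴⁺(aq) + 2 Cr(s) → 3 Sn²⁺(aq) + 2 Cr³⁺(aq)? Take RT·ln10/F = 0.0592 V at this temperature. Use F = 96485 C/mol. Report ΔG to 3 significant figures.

−533 kJ/mol

With Sn⁴⁺/Sn²⁺ reduced at the cathode, E°cell = +0.15 − (−0.73) = +0.88 V and n = 6.
Q = ([Sn²⁺(aq)]^3·[Cr³⁺(aq)]^2) / [Sn⁴⁺(aq)]^3 = 7.55×10^−5, so log Q = −4.122 and E = +0.88 − (0.0592/6)(−4.122) = +0.9207 V.
Finally ΔG = −nFE = −(6)(96485 C/mol)(+0.9207 V) = −533 kJ/mol.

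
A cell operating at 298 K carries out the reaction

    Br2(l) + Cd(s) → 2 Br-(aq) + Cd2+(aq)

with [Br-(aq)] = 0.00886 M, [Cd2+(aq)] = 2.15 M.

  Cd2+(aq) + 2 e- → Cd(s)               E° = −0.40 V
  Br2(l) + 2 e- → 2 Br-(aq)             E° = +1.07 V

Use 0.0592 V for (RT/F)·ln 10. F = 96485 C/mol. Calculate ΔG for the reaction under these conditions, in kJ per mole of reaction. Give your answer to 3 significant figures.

−305 kJ/mol

The standard cell potential is +1.07 − (−0.40) = +1.47 V, with n = 2 electrons in the balanced equation.
Here Q = [Br-(aq)]^2·[Cd2+(aq)] = 0.000169 (log Q = −3.773), giving E = +1.47 − (0.0592/2)·(−3.773) = +1.5817 V.
Finally ΔG = −nFE = −(2)(96485 C/mol)(+1.5817 V) = −305 kJ/mol.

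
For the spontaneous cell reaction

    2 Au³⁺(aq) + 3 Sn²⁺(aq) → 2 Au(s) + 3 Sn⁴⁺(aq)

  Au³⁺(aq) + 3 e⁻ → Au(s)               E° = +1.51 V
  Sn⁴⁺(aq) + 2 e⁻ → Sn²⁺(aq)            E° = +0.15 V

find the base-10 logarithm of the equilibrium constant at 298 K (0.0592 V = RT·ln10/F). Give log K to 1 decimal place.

log K = 137.8

The Au³⁺/Au couple is reduced (cathode); E°cell = +1.51 − (+0.15) = +1.36 V with n = 6.
At equilibrium E = 0, so log K = nE°cell / 0.0592 = (6)(+1.36) / 0.0592 = 137.8.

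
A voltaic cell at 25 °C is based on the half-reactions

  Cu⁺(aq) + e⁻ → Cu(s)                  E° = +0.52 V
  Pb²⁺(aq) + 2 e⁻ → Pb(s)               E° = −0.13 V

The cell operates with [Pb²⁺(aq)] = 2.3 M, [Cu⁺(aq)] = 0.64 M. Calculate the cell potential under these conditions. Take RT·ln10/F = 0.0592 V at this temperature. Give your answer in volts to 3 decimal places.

Since E°(Cu⁺/Cu) > E°(Pb²⁺/Pb), Cu⁺/Cu serves as the cathode.
E°cell = E°cat − E°an = +0.52 − (−0.13) = +0.65 V; n = 2.
For the overall reaction 2 Cu⁺(aq) + Pb(s) → 2 Cu(s) + Pb²⁺(aq), Q = [Pb²⁺(aq)] / [Cu⁺(aq)]^2 = 5.62, giving log Q = 0.749.
Applying E = E° − (RT ln10/nF)·log Q gives +0.65 − (0.0592/2)(0.749) = +0.628 V.

+0.628 V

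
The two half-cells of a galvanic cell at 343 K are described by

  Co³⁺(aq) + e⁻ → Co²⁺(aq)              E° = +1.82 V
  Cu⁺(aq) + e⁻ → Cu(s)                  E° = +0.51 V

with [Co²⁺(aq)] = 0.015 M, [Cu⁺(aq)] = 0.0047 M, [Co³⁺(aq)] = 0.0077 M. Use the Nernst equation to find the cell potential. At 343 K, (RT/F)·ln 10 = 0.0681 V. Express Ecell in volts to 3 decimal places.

+1.449 V

Co³⁺/Co²⁺ is reduced (cathode, E° = +1.82 V) and Cu⁺/Cu is oxidized (anode).
The standard potential is +1.82 − (+0.51) = +1.31 V and the balanced reaction transfers n = 1 electron.
For the overall reaction Co³⁺(aq) + Cu(s) → Co²⁺(aq) + Cu⁺(aq), Q = ([Co²⁺(aq)]·[Cu⁺(aq)]) / [Co³⁺(aq)] = 0.00916, giving log Q = −2.038.
Applying E = E° − (RT ln10/nF)·log Q gives +1.31 − (0.0681/1)(−2.038) = +1.449 V.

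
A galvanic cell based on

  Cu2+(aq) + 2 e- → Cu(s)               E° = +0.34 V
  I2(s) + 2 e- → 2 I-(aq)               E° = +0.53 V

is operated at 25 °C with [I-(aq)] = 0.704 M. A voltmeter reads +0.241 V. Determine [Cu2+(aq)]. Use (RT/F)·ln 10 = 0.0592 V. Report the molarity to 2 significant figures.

0.038 M

I₂/I⁻ is the cathode (higher E°); E°cell = +0.53 − (+0.34) = +0.19 V with n = 2.
Since E = E° − (0.0592/n)·log Q, log Q = n(E° − E)/0.0592 = −1.723.
The balanced reaction is I2(s) + Cu(s) → 2 I-(aq) + Cu2+(aq), so Q = [I-(aq)]^2·[Cu2+(aq)].
Substituting the known concentrations and solving, log [Cu2+(aq)] = −1.418 and [Cu2+(aq)] = 0.038 M.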